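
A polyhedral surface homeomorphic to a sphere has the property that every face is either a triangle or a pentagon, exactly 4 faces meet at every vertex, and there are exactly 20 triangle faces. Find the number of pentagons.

12

Let x be the number of pentagons; then F = 20 + x.
Edge–face incidences: 2E = 3·20 + 5·x = 60 + 5x.
Every vertex has degree 4, so 4V = 2E.
Euler: V − E + F = 2 ⇒ (2E)/4 − E + (20 + x) = 2.
Multiply by 8: 2·(2E) − 4·(2E) + 8·(20 + x) = 16, i.e. 160 + 8x − 2·(60 + 5x) = 16.
Collecting terms: −2x + 40 = 16, so −2x = −24, so x = 12.
Then 2E = 60 + 5·12 = 120, so E = 60, V = 2E/4 = 30, F = 20 + 12 = 32.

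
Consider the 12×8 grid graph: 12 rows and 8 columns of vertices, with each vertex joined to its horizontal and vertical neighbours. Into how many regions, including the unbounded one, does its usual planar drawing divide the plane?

78

The grid has V = 12·8 = 96 vertices and E = 12·7 + 8·11 = 172 edges.
F = 2 − V + E = 2 − 96 + 172 = 78.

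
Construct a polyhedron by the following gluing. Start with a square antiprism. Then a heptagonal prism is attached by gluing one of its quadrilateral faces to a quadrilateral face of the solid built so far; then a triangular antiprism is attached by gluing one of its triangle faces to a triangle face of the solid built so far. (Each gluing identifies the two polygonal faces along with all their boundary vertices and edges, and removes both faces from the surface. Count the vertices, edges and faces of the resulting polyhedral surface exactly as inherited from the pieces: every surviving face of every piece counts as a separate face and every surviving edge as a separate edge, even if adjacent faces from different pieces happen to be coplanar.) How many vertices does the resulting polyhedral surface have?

A square antiprism: V=8, E=16, F=10.
Attach a heptagonal prism (V=14, E=21, F=9) along a 4-gon: merge 4 vertices and 4 edges, delete both glued faces → V=18, E=33, F=17.
Attach a triangular antiprism (V=6, E=12, F=8) along a 3-gon: merge 3 vertices and 3 edges, delete both glued faces → V=21, E=42, F=23.
Check: V − E + F = 21 − 42 + 23 = 2.

21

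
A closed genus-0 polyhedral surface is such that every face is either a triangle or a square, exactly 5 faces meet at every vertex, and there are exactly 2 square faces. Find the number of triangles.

Let x be the number of triangles; then F = 2 + x.
Edge–face incidences: 2E = 4·2 + 3·x = 8 + 3x.
Every vertex has degree 5, so 5V = 2E.
Euler: V − E + F = 2 ⇒ (2E)/5 − E + (2 + x) = 2.
Multiply by 10: 2·(2E) − 5·(2E) + 10·(2 + x) = 20, i.e. 20 + 10x − 3·(8 + 3x) = 20.
Collecting terms: x − 4 = 20, so x = 24.
Then 2E = 8 + 3·24 = 80, so E = 40, V = 2E/5 = 16, F = 2 + 24 = 26.

24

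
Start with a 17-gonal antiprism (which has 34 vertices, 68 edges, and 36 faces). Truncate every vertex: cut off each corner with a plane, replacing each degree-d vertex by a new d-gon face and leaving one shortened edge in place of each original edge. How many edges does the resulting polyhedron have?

Truncation replaces each original edge-end by a new vertex, so V′ = 2E = 136.
Each original edge survives, and each old vertex of degree d contributes d new edges; summing degrees gives Σd = 2E, so E′ = E + 2E = 3E = 204.
Each original face survives and each original vertex becomes one new face: F′ = F + V = 70.

204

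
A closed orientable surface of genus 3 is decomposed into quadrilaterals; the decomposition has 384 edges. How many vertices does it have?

188

χ = 2 − 2·3 = -4, and every face is a square so 4F = 2E.
F = 2E/4 = 192. Then V = -4 + E − F = -4 + 384 − 192 = 188.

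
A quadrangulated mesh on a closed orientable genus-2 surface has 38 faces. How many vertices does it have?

36

χ = 2 − 2·2 = -2, and every face is a square so 4F = 2E.
E = 4·38/2 = 76. Then V = -2 + E − F = -2 + 76 − 38 = 36.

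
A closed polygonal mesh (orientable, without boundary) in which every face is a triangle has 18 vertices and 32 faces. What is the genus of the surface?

0

Every face is a triangle, so 2E = 3·32 = 96, giving E = 48.
χ = V − E + F = 18 − 48 + 32 = 2.
For a closed orientable surface χ = 2 − 2g, so g = (2 − (2))/2 = 0.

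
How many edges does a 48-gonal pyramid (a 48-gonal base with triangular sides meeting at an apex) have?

96

A pyramid on an n-gon base has one n-gon and n triangles: V = 48 + 1 = 49, E = 2·48 = 96, F = 48 + 1 = 49.
Check: V − E + F = 49 − 96 + 49 = 2.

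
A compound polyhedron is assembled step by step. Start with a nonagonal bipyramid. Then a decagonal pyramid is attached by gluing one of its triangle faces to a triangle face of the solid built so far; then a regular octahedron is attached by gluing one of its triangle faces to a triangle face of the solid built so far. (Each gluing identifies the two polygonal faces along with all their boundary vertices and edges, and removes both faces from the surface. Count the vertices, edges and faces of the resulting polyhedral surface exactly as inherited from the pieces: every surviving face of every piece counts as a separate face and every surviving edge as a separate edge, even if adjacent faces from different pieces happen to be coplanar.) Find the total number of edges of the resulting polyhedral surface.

A nonagonal bipyramid: V=11, E=27, F=18.
Attach a decagonal pyramid (V=11, E=20, F=11) along a 3-gon: merge 3 vertices and 3 edges, delete both glued faces → V=19, E=44, F=27.
Attach a regular octahedron (V=6, E=12, F=8) along a 3-gon: merge 3 vertices and 3 edges, delete both glued faces → V=22, E=53, F=33.
Check: V − E + F = 22 − 53 + 33 = 2.

53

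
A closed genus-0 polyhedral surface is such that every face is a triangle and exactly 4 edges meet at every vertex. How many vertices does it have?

6

Each face has 3 edges and each edge borders two faces, so 2E = 3F.
Each vertex has degree 4, so 4V = 2E and hence V = 3F/4.
Euler: V − E + F = 2 ⇒ (3F/4) − (3F/2) + F = 2.
Multiply by 8: (6 − 12 + 8)F = 16, i.e. 2F = 16.
So F = 8, E = 3·8/2 = 12, V = 3·8/4 = 6.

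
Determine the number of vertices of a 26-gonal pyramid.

A pyramid on an n-gon base has one n-gon and n triangles: V = 26 + 1 = 27, E = 2·26 = 52, F = 26 + 1 = 27.
Check: V − E + F = 27 − 52 + 27 = 2.

27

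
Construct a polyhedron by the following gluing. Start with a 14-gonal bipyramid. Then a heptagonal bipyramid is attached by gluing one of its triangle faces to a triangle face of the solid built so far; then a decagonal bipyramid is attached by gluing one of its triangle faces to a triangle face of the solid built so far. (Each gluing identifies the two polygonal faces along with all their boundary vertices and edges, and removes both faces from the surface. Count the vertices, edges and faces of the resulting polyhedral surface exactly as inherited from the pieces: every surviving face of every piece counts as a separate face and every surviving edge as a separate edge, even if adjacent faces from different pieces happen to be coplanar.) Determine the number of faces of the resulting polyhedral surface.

58

A 14-gonal bipyramid: V=16, E=42, F=28.
Attach a heptagonal bipyramid (V=9, E=21, F=14) along a 3-gon: merge 3 vertices and 3 edges, delete both glued faces → V=22, E=60, F=40.
Attach a decagonal bipyramid (V=12, E=30, F=20) along a 3-gon: merge 3 vertices and 3 edges, delete both glued faces → V=31, E=87, F=58.
Check: V − E + F = 31 − 87 + 58 = 2.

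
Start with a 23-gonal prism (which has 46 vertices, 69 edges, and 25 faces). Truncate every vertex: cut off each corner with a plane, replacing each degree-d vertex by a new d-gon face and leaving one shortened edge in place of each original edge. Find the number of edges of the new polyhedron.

207

Truncation replaces each original edge-end by a new vertex, so V′ = 2E = 138.
Each original edge survives, and each old vertex of degree d contributes d new edges; summing degrees gives Σd = 2E, so E′ = E + 2E = 3E = 207.
Each original face survives and each original vertex becomes one new face: F′ = F + V = 71.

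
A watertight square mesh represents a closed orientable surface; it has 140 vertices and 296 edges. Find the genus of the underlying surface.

5

Every face is a square and each edge borders two faces, so 4F = 2·296, giving F = 148.
χ = V − E + F = 140 − 296 + 148 = -8.
For a closed orientable surface χ = 2 − 2g, so g = (2 − (-8))/2 = 5.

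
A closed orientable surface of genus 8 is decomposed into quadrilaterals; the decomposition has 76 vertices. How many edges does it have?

180

χ = 2 − 2·8 = -14, and every face is a square so 4F = 2E.
V − E + F = -14 with E = 4F/2 gives 76 − (4/2 − 1)·F = -14, so F = 90 and E = 180.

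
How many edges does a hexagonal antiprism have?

An antiprism on an n-gon has two n-gon caps and 2n triangles: V = 2·6 = 12, E = 4·6 = 24, F = 2·6 + 2 = 14.
Check: V − E + F = 12 − 24 + 14 = 2.

24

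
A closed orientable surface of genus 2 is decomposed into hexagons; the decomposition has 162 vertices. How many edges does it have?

246

χ = 2 − 2·2 = -2, and every face is a hexagon so 6F = 2E.
V − E + F = -2 with E = 6F/2 gives 162 − (6/2 − 1)·F = -2, so F = 82 and E = 246.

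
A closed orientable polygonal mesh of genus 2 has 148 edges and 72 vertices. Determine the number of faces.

74

For a closed orientable surface of genus 2, χ = 2 − 2·2 = -2.
F = -2 − V + E = -2 − 72 + 148 = 74.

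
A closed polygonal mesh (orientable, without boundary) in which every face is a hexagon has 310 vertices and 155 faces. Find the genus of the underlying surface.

1

Every face is a hexagon, so 2E = 6·155 = 930, giving E = 465.
χ = V − E + F = 310 − 465 + 155 = 0.
For a closed orientable surface χ = 2 − 2g, so g = (2 − (0))/2 = 1.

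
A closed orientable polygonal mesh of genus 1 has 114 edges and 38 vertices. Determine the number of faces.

For a closed orientable surface of genus 1, χ = 2 − 2·1 = 0.
F = 0 − V + E = 0 − 38 + 114 = 76.

76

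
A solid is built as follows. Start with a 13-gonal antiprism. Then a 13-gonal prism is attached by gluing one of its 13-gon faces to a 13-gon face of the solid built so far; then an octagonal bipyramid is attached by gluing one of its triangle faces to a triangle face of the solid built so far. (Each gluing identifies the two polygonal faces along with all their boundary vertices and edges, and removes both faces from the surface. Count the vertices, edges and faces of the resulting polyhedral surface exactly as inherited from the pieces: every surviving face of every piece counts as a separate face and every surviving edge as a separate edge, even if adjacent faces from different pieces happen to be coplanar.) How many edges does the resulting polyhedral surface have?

A 13-gonal antiprism: V=26, E=52, F=28.
Attach a 13-gonal prism (V=26, E=39, F=15) along a 13-gon: merge 13 vertices and 13 edges, delete both glued faces → V=39, E=78, F=41.
Attach an octagonal bipyramid (V=10, E=24, F=16) along a 3-gon: merge 3 vertices and 3 edges, delete both glued faces → V=46, E=99, F=55.
Check: V − E + F = 46 − 99 + 55 = 2.

99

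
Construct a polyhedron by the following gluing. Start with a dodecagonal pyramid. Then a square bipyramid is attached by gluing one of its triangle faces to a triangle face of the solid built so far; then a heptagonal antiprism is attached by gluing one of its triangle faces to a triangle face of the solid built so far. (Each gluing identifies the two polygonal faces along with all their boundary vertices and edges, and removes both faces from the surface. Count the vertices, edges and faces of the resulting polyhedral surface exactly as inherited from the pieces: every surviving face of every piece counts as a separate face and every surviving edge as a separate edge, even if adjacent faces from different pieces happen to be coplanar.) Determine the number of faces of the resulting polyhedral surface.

33

A dodecagonal pyramid: V=13, E=24, F=13.
Attach a square bipyramid (V=6, E=12, F=8) along a 3-gon: merge 3 vertices and 3 edges, delete both glued faces → V=16, E=33, F=19.
Attach a heptagonal antiprism (V=14, E=28, F=16) along a 3-gon: merge 3 vertices and 3 edges, delete both glued faces → V=27, E=58, F=33.
Check: V − E + F = 27 − 58 + 33 = 2.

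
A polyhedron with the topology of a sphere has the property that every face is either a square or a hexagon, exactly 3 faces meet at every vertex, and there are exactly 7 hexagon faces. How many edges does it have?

33

Let x be the number of squares; then F = 7 + x.
Edge–face incidences: 2E = 6·7 + 4·x = 42 + 4x.
Every vertex has degree 3, so 3V = 2E.
Euler: V − E + F = 2 ⇒ (2E)/3 − E + (7 + x) = 2.
Multiply by 6: 2·(2E) − 3·(2E) + 6·(7 + x) = 12, i.e. 42 + 6x − (42 + 4x) = 12.
Collecting terms: 2x = 12, so x = 6.
Then 2E = 42 + 4·6 = 66, so E = 33, V = 2E/3 = 22, F = 7 + 6 = 13.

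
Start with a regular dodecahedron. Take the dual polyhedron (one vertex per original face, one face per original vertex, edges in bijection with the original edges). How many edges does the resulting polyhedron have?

The base solid has V = 20, E = 30, F = 12.
The dual swaps V and F and preserves E: V′ = F = 12, E′ = E = 30, F′ = V = 20.

30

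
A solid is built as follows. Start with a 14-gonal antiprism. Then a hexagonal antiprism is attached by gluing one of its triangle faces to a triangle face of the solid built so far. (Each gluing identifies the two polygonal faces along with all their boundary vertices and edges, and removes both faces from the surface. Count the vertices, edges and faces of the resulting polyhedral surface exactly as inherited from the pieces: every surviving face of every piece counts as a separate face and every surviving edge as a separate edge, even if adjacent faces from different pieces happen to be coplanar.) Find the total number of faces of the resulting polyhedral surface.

42

A 14-gonal antiprism: V=28, E=56, F=30.
Attach a hexagonal antiprism (V=12, E=24, F=14) along a 3-gon: merge 3 vertices and 3 edges, delete both glued faces → V=37, E=77, F=42.
Check: V − E + F = 37 − 77 + 42 = 2.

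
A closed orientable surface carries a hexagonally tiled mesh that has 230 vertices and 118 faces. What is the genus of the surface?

4

Every face is a hexagon, so 2E = 6·118 = 708, giving E = 354.
χ = V − E + F = 230 − 354 + 118 = -6.
For a closed orientable surface χ = 2 − 2g, so g = (2 − (-6))/2 = 4.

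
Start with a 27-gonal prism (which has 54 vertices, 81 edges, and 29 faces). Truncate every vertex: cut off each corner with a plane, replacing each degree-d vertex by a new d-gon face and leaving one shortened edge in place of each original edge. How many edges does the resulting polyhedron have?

Truncation replaces each original edge-end by a new vertex, so V′ = 2E = 162.
Each original edge survives, and each old vertex of degree d contributes d new edges; summing degrees gives Σd = 2E, so E′ = E + 2E = 3E = 243.
Each original face survives and each original vertex becomes one new face: F′ = F + V = 83.

243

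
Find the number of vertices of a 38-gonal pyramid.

A pyramid on an n-gon base has one n-gon and n triangles: V = 38 + 1 = 39, E = 2·38 = 76, F = 38 + 1 = 39.

39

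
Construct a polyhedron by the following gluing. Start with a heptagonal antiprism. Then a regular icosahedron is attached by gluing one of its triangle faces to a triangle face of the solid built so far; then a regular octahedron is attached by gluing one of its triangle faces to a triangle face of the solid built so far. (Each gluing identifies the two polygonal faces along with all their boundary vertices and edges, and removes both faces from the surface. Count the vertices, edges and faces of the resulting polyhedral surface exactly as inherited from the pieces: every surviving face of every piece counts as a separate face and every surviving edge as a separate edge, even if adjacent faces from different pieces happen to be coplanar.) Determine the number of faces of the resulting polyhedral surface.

A heptagonal antiprism: V=14, E=28, F=16.
Attach a regular icosahedron (V=12, E=30, F=20) along a 3-gon: merge 3 vertices and 3 edges, delete both glued faces → V=23, E=55, F=34.
Attach a regular octahedron (V=6, E=12, F=8) along a 3-gon: merge 3 vertices and 3 edges, delete both glued faces → V=26, E=64, F=40.
Check: V − E + F = 26 − 64 + 40 = 2.

40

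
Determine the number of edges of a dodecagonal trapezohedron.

The n-trapezohedron (dual of the n-antiprism) has V = 2·12 + 2 = 26, E = 4·12 = 48, F = 2·12 = 24.

48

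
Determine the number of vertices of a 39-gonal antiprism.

An antiprism on an n-gon has two n-gon caps and 2n triangles: V = 2·39 = 78, E = 4·39 = 156, F = 2·39 + 2 = 80.
Check: V − E + F = 78 − 156 + 80 = 2.

78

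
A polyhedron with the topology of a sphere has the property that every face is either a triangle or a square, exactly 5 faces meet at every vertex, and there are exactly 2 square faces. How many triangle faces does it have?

24

Let x be the number of triangles; then F = 2 + x.
Edge–face incidences: 2E = 4·2 + 3·x = 8 + 3x.
Every vertex has degree 5, so 5V = 2E.
Euler: V − E + F = 2 ⇒ (2E)/5 − E + (2 + x) = 2.
Multiply by 10: 2·(2E) − 5·(2E) + 10·(2 + x) = 20, i.e. 20 + 10x − 3·(8 + 3x) = 20.
Collecting terms: x − 4 = 20, so x = 24.
Then 2E = 8 + 3·24 = 80, so E = 40, V = 2E/5 = 16, F = 2 + 24 = 26.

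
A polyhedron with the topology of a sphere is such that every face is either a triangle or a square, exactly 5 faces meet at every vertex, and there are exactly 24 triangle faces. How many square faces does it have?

Let x be the number of squares; then F = 24 + x.
Edge–face incidences: 2E = 3·24 + 4·x = 72 + 4x.
Every vertex has degree 5, so 5V = 2E.
Euler: V − E + F = 2 ⇒ (2E)/5 − E + (24 + x) = 2.
Multiply by 10: 2·(2E) − 5·(2E) + 10·(24 + x) = 20, i.e. 240 + 10x − 3·(72 + 4x) = 20.
Collecting terms: −2x + 24 = 20, so −2x = −4, so x = 2.
Then 2E = 72 + 4·2 = 80, so E = 40, V = 2E/5 = 16, F = 24 + 2 = 26.

2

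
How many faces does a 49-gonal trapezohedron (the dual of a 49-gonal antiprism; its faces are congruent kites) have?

The n-trapezohedron (dual of the n-antiprism) has V = 2·49 + 2 = 100, E = 4·49 = 196, F = 2·49 = 98.
Check: V − E + F = 100 − 196 + 98 = 2.

98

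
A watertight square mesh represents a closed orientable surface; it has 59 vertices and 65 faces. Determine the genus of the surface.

4

Every face is a square, so 2E = 4·65 = 260, giving E = 130.
χ = V − E + F = 59 − 130 + 65 = -6.
For a closed orientable surface χ = 2 − 2g, so g = (2 − (-6))/2 = 4.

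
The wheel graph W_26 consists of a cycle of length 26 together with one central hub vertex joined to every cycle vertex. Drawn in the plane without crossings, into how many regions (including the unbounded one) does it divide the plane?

W_26 has V = 26 + 1 = 27 vertices and E = 2·26 = 52 edges.
By Euler's formula F = 2 − V + E = 2 − 27 + 52 = 27.

27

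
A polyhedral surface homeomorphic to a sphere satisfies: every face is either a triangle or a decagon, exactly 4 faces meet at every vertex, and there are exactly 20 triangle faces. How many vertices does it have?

20

Let x be the number of decagons; then F = 20 + x.
Edge–face incidences: 2E = 3·20 + 10·x = 60 + 10x.
Every vertex has degree 4, so 4V = 2E.
Euler: V − E + F = 2 ⇒ (2E)/4 − E + (20 + x) = 2.
Multiply by 8: 2·(2E) − 4·(2E) + 8·(20 + x) = 16, i.e. 160 + 8x − 2·(60 + 10x) = 16.
Collecting terms: −12x + 40 = 16, so −12x = −24, so x = 2.
Then 2E = 60 + 10·2 = 80, so E = 40, V = 2E/4 = 20, F = 20 + 2 = 22.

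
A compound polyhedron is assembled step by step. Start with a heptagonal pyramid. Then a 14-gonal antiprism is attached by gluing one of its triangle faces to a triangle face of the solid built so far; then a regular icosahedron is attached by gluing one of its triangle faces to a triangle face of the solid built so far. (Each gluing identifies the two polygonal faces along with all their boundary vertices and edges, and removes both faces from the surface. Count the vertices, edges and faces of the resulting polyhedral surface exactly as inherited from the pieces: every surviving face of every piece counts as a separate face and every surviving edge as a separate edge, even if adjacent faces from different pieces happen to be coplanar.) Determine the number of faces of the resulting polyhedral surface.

A heptagonal pyramid: V=8, E=14, F=8.
Attach a 14-gonal antiprism (V=28, E=56, F=30) along a 3-gon: merge 3 vertices and 3 edges, delete both glued faces → V=33, E=67, F=36.
Attach a regular icosahedron (V=12, E=30, F=20) along a 3-gon: merge 3 vertices and 3 edges, delete both glued faces → V=42, E=94, F=54.
Check: V − E + F = 42 − 94 + 54 = 2.

54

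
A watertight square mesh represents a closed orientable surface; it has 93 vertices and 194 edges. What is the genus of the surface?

Every face is a square and each edge borders two faces, so 4F = 2·194, giving F = 97.
χ = V − E + F = 93 − 194 + 97 = -4.
For a closed orientable surface χ = 2 − 2g, so g = (2 − (-4))/2 = 3.

3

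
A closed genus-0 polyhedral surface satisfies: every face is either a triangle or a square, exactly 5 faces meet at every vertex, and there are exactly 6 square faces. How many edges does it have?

Let x be the number of triangles; then F = 6 + x.
Edge–face incidences: 2E = 4·6 + 3·x = 24 + 3x.
Every vertex has degree 5, so 5V = 2E.
Euler: V − E + F = 2 ⇒ (2E)/5 − E + (6 + x) = 2.
Multiply by 10: 2·(2E) − 5·(2E) + 10·(6 + x) = 20, i.e. 60 + 10x − 3·(24 + 3x) = 20.
Collecting terms: x − 12 = 20, so x = 32.
Then 2E = 24 + 3·32 = 120, so E = 60, V = 2E/5 = 24, F = 6 + 32 = 38.

60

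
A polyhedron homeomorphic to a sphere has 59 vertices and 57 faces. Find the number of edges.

Here V − E + F = 2.
E = V + F − (2) = 59 + 57 − (2) = 114.

114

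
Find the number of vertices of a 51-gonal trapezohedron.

104

The n-trapezohedron (dual of the n-antiprism) has V = 2·51 + 2 = 104, E = 4·51 = 204, F = 2·51 = 102.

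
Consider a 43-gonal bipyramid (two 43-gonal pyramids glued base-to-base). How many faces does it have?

86

A bipyramid over an n-gon has 2n triangular faces and n + 2 vertices: V = 43 + 2 = 45, E = 3·43 = 129, F = 2·43 = 86.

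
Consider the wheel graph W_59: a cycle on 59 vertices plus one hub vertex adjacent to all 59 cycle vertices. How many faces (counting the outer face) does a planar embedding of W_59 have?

60

W_59 has V = 59 + 1 = 60 vertices and E = 2·59 = 118 edges.
By Euler's formula F = 2 − V + E = 2 − 60 + 118 = 60.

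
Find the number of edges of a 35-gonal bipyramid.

105

A bipyramid over an n-gon has 2n triangular faces and n + 2 vertices: V = 35 + 2 = 37, E = 3·35 = 105, F = 2·35 = 70.
Check: V − E + F = 37 − 105 + 70 = 2.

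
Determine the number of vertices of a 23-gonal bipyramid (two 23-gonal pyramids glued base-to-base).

A bipyramid over an n-gon has 2n triangular faces and n + 2 vertices: V = 23 + 2 = 25, E = 3·23 = 69, F = 2·23 = 46.

25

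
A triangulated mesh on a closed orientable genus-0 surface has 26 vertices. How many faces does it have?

χ = 2 − 2·0 = 2, and every face is a triangle so 3F = 2E.
V − E + F = 2 with E = 3F/2 gives 26 − (3/2 − 1)·F = 2, so F = 48 and E = 72.

48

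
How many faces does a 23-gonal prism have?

25

A prism on an n-gon has two n-gon bases and n rectangular sides: V = 2·23 = 46, E = 3·23 = 69, F = 23 + 2 = 25.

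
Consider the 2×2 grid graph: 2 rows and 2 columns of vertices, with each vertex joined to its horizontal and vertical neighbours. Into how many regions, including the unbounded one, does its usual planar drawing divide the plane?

The grid has V = 2·2 = 4 vertices and E = 2·1 + 2·1 = 4 edges.
F = 2 − V + E = 2 − 4 + 4 = 2.

2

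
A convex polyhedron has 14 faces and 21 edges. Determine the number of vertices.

Here V − E + F = 2.
V = 2 + E − F = 2 + 21 − 14 = 9.

9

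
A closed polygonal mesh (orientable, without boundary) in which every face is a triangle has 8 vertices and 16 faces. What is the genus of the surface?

1

Every face is a triangle, so 2E = 3·16 = 48, giving E = 24.
χ = V − E + F = 8 − 24 + 16 = 0.
For a closed orientable surface χ = 2 − 2g, so g = (2 − (0))/2 = 1.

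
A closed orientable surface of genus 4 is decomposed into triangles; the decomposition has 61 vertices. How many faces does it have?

134

χ = 2 − 2·4 = -6, and every face is a triangle so 3F = 2E.
V − E + F = -6 with E = 3F/2 gives 61 − (3/2 − 1)·F = -6, so F = 134 and E = 201.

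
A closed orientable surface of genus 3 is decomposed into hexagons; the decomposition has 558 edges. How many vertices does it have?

χ = 2 − 2·3 = -4, and every face is a hexagon so 6F = 2E.
F = 2E/6 = 186. Then V = -4 + E − F = -4 + 558 − 186 = 368.

368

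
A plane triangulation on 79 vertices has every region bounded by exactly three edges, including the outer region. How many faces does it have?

154

In a plane triangulation 3F = 2E and V − E + F = 2, so F = 2V − 4 = 2·79 − 4 = 154.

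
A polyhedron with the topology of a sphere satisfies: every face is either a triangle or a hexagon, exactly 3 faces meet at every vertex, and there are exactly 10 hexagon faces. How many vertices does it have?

24

Let x be the number of triangles; then F = 10 + x.
Edge–face incidences: 2E = 6·10 + 3·x = 60 + 3x.
Every vertex has degree 3, so 3V = 2E.
Euler: V − E + F = 2 ⇒ (2E)/3 − E + (10 + x) = 2.
Multiply by 6: 2·(2E) − 3·(2E) + 6·(10 + x) = 12, i.e. 60 + 6x − (60 + 3x) = 12.
Collecting terms: 3x = 12, so x = 4.
Then 2E = 60 + 3·4 = 72, so E = 36, V = 2E/3 = 24, F = 10 + 4 = 14.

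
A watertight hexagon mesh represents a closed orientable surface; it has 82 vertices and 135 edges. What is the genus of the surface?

Every face is a hexagon and each edge borders two faces, so 6F = 2·135, giving F = 45.
χ = V − E + F = 82 − 135 + 45 = -8.
For a closed orientable surface χ = 2 − 2g, so g = (2 − (-8))/2 = 5.

5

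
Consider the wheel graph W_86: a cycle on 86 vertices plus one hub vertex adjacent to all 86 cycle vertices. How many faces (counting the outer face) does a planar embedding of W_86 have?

87

W_86 has V = 86 + 1 = 87 vertices and E = 2·86 = 172 edges.
By Euler's formula F = 2 − V + E = 2 − 87 + 172 = 87.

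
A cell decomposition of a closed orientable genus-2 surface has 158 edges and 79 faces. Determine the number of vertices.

For a closed orientable surface of genus 2, χ = 2 − 2·2 = -2.
V = -2 + E − F = -2 + 158 − 79 = 77.

77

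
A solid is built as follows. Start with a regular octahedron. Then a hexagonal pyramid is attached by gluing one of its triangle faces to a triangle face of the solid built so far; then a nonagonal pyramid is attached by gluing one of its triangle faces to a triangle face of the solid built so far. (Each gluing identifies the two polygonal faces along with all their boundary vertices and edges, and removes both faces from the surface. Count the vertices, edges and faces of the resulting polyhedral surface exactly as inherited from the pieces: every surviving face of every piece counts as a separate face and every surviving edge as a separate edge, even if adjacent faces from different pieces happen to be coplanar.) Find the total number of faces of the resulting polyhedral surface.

21

A regular octahedron: V=6, E=12, F=8.
Attach a hexagonal pyramid (V=7, E=12, F=7) along a 3-gon: merge 3 vertices and 3 edges, delete both glued faces → V=10, E=21, F=13.
Attach a nonagonal pyramid (V=10, E=18, F=10) along a 3-gon: merge 3 vertices and 3 edges, delete both glued faces → V=17, E=36, F=21.
Check: V − E + F = 17 − 36 + 21 = 2.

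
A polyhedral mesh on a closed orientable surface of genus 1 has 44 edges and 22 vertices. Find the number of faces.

For a closed orientable surface of genus 1, χ = 2 − 2·1 = 0.
F = 0 − V + E = 0 − 22 + 44 = 22.

22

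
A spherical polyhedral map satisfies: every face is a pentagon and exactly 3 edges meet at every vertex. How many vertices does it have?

Each face has 5 edges and each edge borders two faces, so 2E = 5F.
Each vertex has degree 3, so 3V = 2E and hence V = 5F/3.
Euler: V − E + F = 2 ⇒ (5F/3) − (5F/2) + F = 2.
Multiply by 6: (10 − 15 + 6)F = 12, i.e. 1F = 12.
So F = 12, E = 5·12/2 = 30, V = 5·12/3 = 20.

20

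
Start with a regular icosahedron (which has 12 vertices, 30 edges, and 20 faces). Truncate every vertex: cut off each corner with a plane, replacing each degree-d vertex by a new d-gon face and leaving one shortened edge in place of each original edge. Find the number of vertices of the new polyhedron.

Truncation replaces each original edge-end by a new vertex, so V′ = 2E = 60.
Each original edge survives, and each old vertex of degree d contributes d new edges; summing degrees gives Σd = 2E, so E′ = E + 2E = 3E = 90.
Each original face survives and each original vertex becomes one new face: F′ = F + V = 32.

60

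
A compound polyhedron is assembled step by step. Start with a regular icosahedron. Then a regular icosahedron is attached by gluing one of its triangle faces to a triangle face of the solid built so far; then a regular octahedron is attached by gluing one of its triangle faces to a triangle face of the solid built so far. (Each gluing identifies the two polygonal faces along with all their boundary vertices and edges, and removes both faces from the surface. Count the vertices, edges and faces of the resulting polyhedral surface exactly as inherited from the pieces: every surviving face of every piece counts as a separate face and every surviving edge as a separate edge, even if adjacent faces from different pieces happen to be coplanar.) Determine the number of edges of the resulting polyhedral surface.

A regular icosahedron: V=12, E=30, F=20.
Attach a regular icosahedron (V=12, E=30, F=20) along a 3-gon: merge 3 vertices and 3 edges, delete both glued faces → V=21, E=57, F=38.
Attach a regular octahedron (V=6, E=12, F=8) along a 3-gon: merge 3 vertices and 3 edges, delete both glued faces → V=24, E=66, F=44.
Check: V − E + F = 24 − 66 + 44 = 2.

66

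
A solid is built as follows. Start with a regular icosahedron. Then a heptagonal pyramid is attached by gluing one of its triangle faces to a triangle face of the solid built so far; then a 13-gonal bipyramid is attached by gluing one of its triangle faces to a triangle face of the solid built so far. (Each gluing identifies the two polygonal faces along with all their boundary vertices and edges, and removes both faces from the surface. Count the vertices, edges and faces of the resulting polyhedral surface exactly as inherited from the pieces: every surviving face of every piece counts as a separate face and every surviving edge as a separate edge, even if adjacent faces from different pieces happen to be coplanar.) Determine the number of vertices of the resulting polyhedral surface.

29

A regular icosahedron: V=12, E=30, F=20.
Attach a heptagonal pyramid (V=8, E=14, F=8) along a 3-gon: merge 3 vertices and 3 edges, delete both glued faces → V=17, E=41, F=26.
Attach a 13-gonal bipyramid (V=15, E=39, F=26) along a 3-gon: merge 3 vertices and 3 edges, delete both glued faces → V=29, E=77, F=50.
Check: V − E + F = 29 − 77 + 50 = 2.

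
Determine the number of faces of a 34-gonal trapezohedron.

The n-trapezohedron (dual of the n-antiprism) has V = 2·34 + 2 = 70, E = 4·34 = 136, F = 2·34 = 68.

68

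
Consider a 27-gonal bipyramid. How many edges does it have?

A bipyramid over an n-gon has 2n triangular faces and n + 2 vertices: V = 27 + 2 = 29, E = 3·27 = 81, F = 2·27 = 54.
Check: V − E + F = 29 − 81 + 54 = 2.

81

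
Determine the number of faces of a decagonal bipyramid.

20

A bipyramid over an n-gon has 2n triangular faces and n + 2 vertices: V = 10 + 2 = 12, E = 3·10 = 30, F = 2·10 = 20.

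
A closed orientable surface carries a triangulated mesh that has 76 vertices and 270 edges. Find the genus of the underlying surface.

Every face is a triangle and each edge borders two faces, so 3F = 2·270, giving F = 180.
χ = V − E + F = 76 − 270 + 180 = -14.
For a closed orientable surface χ = 2 − 2g, so g = (2 − (-14))/2 = 8.

8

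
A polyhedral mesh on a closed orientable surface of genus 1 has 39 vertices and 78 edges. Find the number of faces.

39

For a closed orientable surface of genus 1, χ = 2 − 2·1 = 0.
F = 0 − V + E = 0 − 39 + 78 = 39.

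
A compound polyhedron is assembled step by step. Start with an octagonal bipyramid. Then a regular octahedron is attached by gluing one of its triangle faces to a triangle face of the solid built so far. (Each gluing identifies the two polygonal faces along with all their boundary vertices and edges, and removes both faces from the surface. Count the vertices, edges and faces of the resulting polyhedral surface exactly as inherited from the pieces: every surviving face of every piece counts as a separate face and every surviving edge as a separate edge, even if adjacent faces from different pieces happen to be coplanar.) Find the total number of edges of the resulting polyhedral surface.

An octagonal bipyramid: V=10, E=24, F=16.
Attach a regular octahedron (V=6, E=12, F=8) along a 3-gon: merge 3 vertices and 3 edges, delete both glued faces → V=13, E=33, F=22.
Check: V − E + F = 13 − 33 + 22 = 2.

33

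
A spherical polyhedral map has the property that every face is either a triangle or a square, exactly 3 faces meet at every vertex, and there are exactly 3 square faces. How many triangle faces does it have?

2

Let x be the number of triangles; then F = 3 + x.
Edge–face incidences: 2E = 4·3 + 3·x = 12 + 3x.
Every vertex has degree 3, so 3V = 2E.
Euler: V − E + F = 2 ⇒ (2E)/3 − E + (3 + x) = 2.
Multiply by 6: 2·(2E) − 3·(2E) + 6·(3 + x) = 12, i.e. 18 + 6x − (12 + 3x) = 12.
Collecting terms: 3x + 6 = 12, so 3x = 6, so x = 2.
Then 2E = 12 + 3·2 = 18, so E = 9, V = 2E/3 = 6, F = 3 + 2 = 5.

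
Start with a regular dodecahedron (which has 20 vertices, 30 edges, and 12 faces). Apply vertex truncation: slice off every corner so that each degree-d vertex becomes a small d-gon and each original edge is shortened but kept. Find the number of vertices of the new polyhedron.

60

Truncation replaces each original edge-end by a new vertex, so V′ = 2E = 60.
Each original edge survives, and each old vertex of degree d contributes d new edges; summing degrees gives Σd = 2E, so E′ = E + 2E = 3E = 90.
Each original face survives and each original vertex becomes one new face: F′ = F + V = 32.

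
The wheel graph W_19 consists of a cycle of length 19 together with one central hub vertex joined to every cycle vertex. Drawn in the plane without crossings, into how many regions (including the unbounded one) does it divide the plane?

20

W_19 has V = 19 + 1 = 20 vertices and E = 2·19 = 38 edges.
By Euler's formula F = 2 − V + E = 2 − 20 + 38 = 20.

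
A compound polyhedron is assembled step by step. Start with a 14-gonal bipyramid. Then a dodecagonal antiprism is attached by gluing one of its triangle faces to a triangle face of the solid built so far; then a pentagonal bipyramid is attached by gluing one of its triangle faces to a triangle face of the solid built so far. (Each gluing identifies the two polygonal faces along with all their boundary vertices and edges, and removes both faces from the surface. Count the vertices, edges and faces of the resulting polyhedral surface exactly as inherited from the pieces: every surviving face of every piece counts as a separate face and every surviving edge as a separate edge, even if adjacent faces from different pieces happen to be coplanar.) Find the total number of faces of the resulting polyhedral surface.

A 14-gonal bipyramid: V=16, E=42, F=28.
Attach a dodecagonal antiprism (V=24, E=48, F=26) along a 3-gon: merge 3 vertices and 3 edges, delete both glued faces → V=37, E=87, F=52.
Attach a pentagonal bipyramid (V=7, E=15, F=10) along a 3-gon: merge 3 vertices and 3 edges, delete both glued faces → V=41, E=99, F=60.
Check: V − E + F = 41 − 99 + 60 = 2.

60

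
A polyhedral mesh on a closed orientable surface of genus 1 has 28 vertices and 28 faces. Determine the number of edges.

56

For a closed orientable surface of genus 1, χ = 2 − 2·1 = 0.
E = V + F − (0) = 28 + 28 − (0) = 56.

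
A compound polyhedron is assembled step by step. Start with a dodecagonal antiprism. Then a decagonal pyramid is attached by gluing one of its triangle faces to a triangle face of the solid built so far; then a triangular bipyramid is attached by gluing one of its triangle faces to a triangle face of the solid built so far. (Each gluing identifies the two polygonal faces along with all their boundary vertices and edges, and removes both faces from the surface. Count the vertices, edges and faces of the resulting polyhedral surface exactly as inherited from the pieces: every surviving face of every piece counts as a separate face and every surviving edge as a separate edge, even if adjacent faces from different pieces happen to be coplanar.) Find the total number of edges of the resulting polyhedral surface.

A dodecagonal antiprism: V=24, E=48, F=26.
Attach a decagonal pyramid (V=11, E=20, F=11) along a 3-gon: merge 3 vertices and 3 edges, delete both glued faces → V=32, E=65, F=35.
Attach a triangular bipyramid (V=5, E=9, F=6) along a 3-gon: merge 3 vertices and 3 edges, delete both glued faces → V=34, E=71, F=39.
Check: V − E + F = 34 − 71 + 39 = 2.

71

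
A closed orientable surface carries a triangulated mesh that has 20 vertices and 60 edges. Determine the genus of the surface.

1

Every face is a triangle and each edge borders two faces, so 3F = 2·60, giving F = 40.
χ = V − E + F = 20 − 60 + 40 = 0.
For a closed orientable surface χ = 2 − 2g, so g = (2 − (0))/2 = 1.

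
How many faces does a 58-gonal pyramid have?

A pyramid on an n-gon base has one n-gon and n triangles: V = 58 + 1 = 59, E = 2·58 = 116, F = 58 + 1 = 59.
Check: V − E + F = 59 − 116 + 59 = 2.

59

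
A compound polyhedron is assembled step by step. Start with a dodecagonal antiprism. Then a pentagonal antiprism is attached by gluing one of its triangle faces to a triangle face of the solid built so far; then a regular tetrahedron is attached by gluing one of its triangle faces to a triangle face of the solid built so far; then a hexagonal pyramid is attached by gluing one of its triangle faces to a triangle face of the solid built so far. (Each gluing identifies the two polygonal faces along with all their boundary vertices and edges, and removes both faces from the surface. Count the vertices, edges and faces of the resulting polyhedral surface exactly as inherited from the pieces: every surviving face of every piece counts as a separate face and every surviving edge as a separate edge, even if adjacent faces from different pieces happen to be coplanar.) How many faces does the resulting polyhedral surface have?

A dodecagonal antiprism: V=24, E=48, F=26.
Attach a pentagonal antiprism (V=10, E=20, F=12) along a 3-gon: merge 3 vertices and 3 edges, delete both glued faces → V=31, E=65, F=36.
Attach a regular tetrahedron (V=4, E=6, F=4) along a 3-gon: merge 3 vertices and 3 edges, delete both glued faces → V=32, E=68, F=38.
Attach a hexagonal pyramid (V=7, E=12, F=7) along a 3-gon: merge 3 vertices and 3 edges, delete both glued faces → V=36, E=77, F=43.
Check: V − E + F = 36 − 77 + 43 = 2.

43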